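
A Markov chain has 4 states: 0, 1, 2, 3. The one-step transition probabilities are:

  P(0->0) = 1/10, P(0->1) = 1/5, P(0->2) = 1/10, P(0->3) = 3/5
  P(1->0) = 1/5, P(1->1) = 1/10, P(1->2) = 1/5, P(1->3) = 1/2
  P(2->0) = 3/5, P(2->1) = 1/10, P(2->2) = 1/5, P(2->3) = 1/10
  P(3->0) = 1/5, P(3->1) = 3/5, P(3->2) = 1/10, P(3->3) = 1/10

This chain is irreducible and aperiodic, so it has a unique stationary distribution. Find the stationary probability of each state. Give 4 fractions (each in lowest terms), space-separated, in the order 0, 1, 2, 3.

The stationary distribution satisfies pi = pi * P, i.e.:
  pi_0 = 1/10*pi_0 + 1/5*pi_1 + 3/5*pi_2 + 1/5*pi_3
  pi_1 = 1/5*pi_0 + 1/10*pi_1 + 1/10*pi_2 + 3/5*pi_3
  pi_2 = 1/10*pi_0 + 1/5*pi_1 + 1/5*pi_2 + 1/10*pi_3
  pi_3 = 3/5*pi_0 + 1/2*pi_1 + 1/10*pi_2 + 1/10*pi_3
with normalization: pi_0 + pi_1 + pi_2 + pi_3 = 1.

Using the first 3 balance equations plus normalization, the linear system A*pi = b is:
  [-9/10, 1/5, 3/5, 1/5] . pi = 0
  [1/5, -9/10, 1/10, 3/5] . pi = 0
  [1/10, 1/5, -4/5, 1/10] . pi = 0
  [1, 1, 1, 1] . pi = 1

Solving yields:
  pi_0 = 91/389
  pi_1 = 451/1556
  pi_2 = 223/1556
  pi_3 = 259/778

Verification (pi * P):
  91/389*1/10 + 451/1556*1/5 + 223/1556*3/5 + 259/778*1/5 = 91/389 = pi_0  (ok)
  91/389*1/5 + 451/1556*1/10 + 223/1556*1/10 + 259/778*3/5 = 451/1556 = pi_1  (ok)
  91/389*1/10 + 451/1556*1/5 + 223/1556*1/5 + 259/778*1/10 = 223/1556 = pi_2  (ok)
  91/389*3/5 + 451/1556*1/2 + 223/1556*1/10 + 259/778*1/10 = 259/778 = pi_3  (ok)

Answer: 91/389 451/1556 223/1556 259/778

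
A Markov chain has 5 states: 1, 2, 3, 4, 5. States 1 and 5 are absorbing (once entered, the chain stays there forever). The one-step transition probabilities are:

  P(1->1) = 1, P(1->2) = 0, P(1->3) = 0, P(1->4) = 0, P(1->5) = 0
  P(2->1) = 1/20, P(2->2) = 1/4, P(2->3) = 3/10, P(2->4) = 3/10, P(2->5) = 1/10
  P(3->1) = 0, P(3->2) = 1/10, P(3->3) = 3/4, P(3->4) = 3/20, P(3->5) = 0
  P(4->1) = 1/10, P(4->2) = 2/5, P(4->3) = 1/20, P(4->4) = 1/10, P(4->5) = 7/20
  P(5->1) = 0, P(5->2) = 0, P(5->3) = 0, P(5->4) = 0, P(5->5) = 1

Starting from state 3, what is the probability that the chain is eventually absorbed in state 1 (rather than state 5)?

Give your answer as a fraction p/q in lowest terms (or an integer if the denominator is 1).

Let a_i = P(absorbed in 1 | start in state i).
Boundary conditions: a_1 = 1, a_5 = 0.
For each transient state i, a_i = sum_j P(i->j) * a_j:
  a_2 = 1/20*a_1 + 1/4*a_2 + 3/10*a_3 + 3/10*a_4 + 1/10*a_5
  a_3 = 0*a_1 + 1/10*a_2 + 3/4*a_3 + 3/20*a_4 + 0*a_5
  a_4 = 1/10*a_1 + 2/5*a_2 + 1/20*a_3 + 1/10*a_4 + 7/20*a_5

Substituting a_1 = 1 and a_5 = 0, rearrange to (I - Q) a = r where r[i] = P(i -> 1):
  [3/4, -3/10, -3/10] . (a_2, a_3, a_4) = 1/20
  [-1/10, 1/4, -3/20] . (a_2, a_3, a_4) = 0
  [-2/5, -1/20, 9/10] . (a_2, a_3, a_4) = 1/10

Solving yields:
  a_2 = 61/231
  a_3 = 58/231
  a_4 = 8/33

Starting state is 3, so the absorption probability is a_3 = 58/231.

Answer: 58/231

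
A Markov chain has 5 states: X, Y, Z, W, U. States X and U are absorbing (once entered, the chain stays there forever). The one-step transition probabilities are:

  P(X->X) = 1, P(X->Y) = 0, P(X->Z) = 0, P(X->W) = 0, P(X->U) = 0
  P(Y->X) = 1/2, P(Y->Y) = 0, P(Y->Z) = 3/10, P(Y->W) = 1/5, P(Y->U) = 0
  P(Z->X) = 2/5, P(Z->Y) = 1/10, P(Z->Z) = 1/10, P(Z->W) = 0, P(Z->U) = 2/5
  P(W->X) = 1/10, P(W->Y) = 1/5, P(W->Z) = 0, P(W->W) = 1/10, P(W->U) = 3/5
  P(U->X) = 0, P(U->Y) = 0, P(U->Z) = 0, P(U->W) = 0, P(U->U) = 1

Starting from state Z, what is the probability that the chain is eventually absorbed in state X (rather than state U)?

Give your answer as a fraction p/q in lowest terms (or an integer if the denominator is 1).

Answer: 391/747

Derivation:
Let a_i = P(absorbed in X | start in state i).
Boundary conditions: a_X = 1, a_U = 0.
For each transient state i, a_i = sum_j P(i->j) * a_j:
  a_Y = 1/2*a_X + 0*a_Y + 3/10*a_Z + 1/5*a_W + 0*a_U
  a_Z = 2/5*a_X + 1/10*a_Y + 1/10*a_Z + 0*a_W + 2/5*a_U
  a_W = 1/10*a_X + 1/5*a_Y + 0*a_Z + 1/10*a_W + 3/5*a_U

Substituting a_X = 1 and a_U = 0, rearrange to (I - Q) a = r where r[i] = P(i -> X):
  [1, -3/10, -1/5] . (a_Y, a_Z, a_W) = 1/2
  [-1/10, 9/10, 0] . (a_Y, a_Z, a_W) = 2/5
  [-1/5, 0, 9/10] . (a_Y, a_Z, a_W) = 1/10

Solving yields:
  a_Y = 59/83
  a_Z = 391/747
  a_W = 67/249

Starting state is Z, so the absorption probability is a_Z = 391/747.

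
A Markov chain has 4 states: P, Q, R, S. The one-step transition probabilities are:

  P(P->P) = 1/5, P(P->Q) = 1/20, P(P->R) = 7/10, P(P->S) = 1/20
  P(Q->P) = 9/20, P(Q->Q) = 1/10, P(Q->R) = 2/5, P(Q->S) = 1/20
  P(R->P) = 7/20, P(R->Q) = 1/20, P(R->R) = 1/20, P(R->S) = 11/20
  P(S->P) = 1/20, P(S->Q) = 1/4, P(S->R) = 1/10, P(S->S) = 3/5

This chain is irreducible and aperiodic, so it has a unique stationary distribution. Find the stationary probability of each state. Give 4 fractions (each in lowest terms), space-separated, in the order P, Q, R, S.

Answer: 1739/8163 1109/8163 232/907 3227/8163

Derivation:
The stationary distribution satisfies pi = pi * P, i.e.:
  pi_P = 1/5*pi_P + 9/20*pi_Q + 7/20*pi_R + 1/20*pi_S
  pi_Q = 1/20*pi_P + 1/10*pi_Q + 1/20*pi_R + 1/4*pi_S
  pi_R = 7/10*pi_P + 2/5*pi_Q + 1/20*pi_R + 1/10*pi_S
  pi_S = 1/20*pi_P + 1/20*pi_Q + 11/20*pi_R + 3/5*pi_S
with normalization: pi_P + pi_Q + pi_R + pi_S = 1.

Using the first 3 balance equations plus normalization, the linear system A*pi = b is:
  [-4/5, 9/20, 7/20, 1/20] . pi = 0
  [1/20, -9/10, 1/20, 1/4] . pi = 0
  [7/10, 2/5, -19/20, 1/10] . pi = 0
  [1, 1, 1, 1] . pi = 1

Solving yields:
  pi_P = 1739/8163
  pi_Q = 1109/8163
  pi_R = 232/907
  pi_S = 3227/8163

Verification (pi * P):
  1739/8163*1/5 + 1109/8163*9/20 + 232/907*7/20 + 3227/8163*1/20 = 1739/8163 = pi_P  (ok)
  1739/8163*1/20 + 1109/8163*1/10 + 232/907*1/20 + 3227/8163*1/4 = 1109/8163 = pi_Q  (ok)
  1739/8163*7/10 + 1109/8163*2/5 + 232/907*1/20 + 3227/8163*1/10 = 232/907 = pi_R  (ok)
  1739/8163*1/20 + 1109/8163*1/20 + 232/907*11/20 + 3227/8163*3/5 = 3227/8163 = pi_S  (ok)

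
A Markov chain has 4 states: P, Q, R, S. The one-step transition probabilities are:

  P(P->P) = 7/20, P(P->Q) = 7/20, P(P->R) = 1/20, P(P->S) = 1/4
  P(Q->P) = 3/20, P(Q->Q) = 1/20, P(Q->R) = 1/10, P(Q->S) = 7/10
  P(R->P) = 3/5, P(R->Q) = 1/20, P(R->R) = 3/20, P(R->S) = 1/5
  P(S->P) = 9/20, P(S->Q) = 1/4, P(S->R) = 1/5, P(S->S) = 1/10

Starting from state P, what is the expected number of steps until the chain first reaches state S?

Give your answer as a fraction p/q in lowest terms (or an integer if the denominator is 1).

Let h_i = expected steps to first reach S from state i.
Boundary: h_S = 0.
First-step equations for the other states:
  h_P = 1 + 7/20*h_P + 7/20*h_Q + 1/20*h_R + 1/4*h_S
  h_Q = 1 + 3/20*h_P + 1/20*h_Q + 1/10*h_R + 7/10*h_S
  h_R = 1 + 3/5*h_P + 1/20*h_Q + 3/20*h_R + 1/5*h_S

Substituting h_S = 0 and rearranging gives the linear system (I - Q) h = 1:
  [13/20, -7/20, -1/20] . (h_P, h_Q, h_R) = 1
  [-3/20, 19/20, -1/10] . (h_P, h_Q, h_R) = 1
  [-3/5, -1/20, 17/20] . (h_P, h_Q, h_R) = 1

Solving yields:
  h_P = 3160/1139
  h_Q = 6260/3417
  h_R = 11080/3417

Starting state is P, so the expected hitting time is h_P = 3160/1139.

Answer: 3160/1139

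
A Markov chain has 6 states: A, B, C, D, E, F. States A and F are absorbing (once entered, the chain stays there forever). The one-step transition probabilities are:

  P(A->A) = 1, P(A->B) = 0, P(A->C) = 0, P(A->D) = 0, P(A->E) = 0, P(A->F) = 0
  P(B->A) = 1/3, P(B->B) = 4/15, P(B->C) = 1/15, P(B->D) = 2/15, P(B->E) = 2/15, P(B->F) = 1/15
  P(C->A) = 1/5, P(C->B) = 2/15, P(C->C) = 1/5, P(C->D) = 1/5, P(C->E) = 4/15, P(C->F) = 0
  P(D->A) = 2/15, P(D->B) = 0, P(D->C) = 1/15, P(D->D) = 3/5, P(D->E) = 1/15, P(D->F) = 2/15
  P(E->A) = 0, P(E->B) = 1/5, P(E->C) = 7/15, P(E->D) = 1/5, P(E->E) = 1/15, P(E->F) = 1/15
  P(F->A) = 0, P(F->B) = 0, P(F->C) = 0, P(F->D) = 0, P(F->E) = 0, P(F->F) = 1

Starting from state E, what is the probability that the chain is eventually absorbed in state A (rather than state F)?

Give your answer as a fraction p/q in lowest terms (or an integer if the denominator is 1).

Answer: 2251/3501

Derivation:
Let a_i = P(absorbed in A | start in state i).
Boundary conditions: a_A = 1, a_F = 0.
For each transient state i, a_i = sum_j P(i->j) * a_j:
  a_B = 1/3*a_A + 4/15*a_B + 1/15*a_C + 2/15*a_D + 2/15*a_E + 1/15*a_F
  a_C = 1/5*a_A + 2/15*a_B + 1/5*a_C + 1/5*a_D + 4/15*a_E + 0*a_F
  a_D = 2/15*a_A + 0*a_B + 1/15*a_C + 3/5*a_D + 1/15*a_E + 2/15*a_F
  a_E = 0*a_A + 1/5*a_B + 7/15*a_C + 1/5*a_D + 1/15*a_E + 1/15*a_F

Substituting a_A = 1 and a_F = 0, rearrange to (I - Q) a = r where r[i] = P(i -> A):
  [11/15, -1/15, -2/15, -2/15] . (a_B, a_C, a_D, a_E) = 1/3
  [-2/15, 4/5, -1/5, -4/15] . (a_B, a_C, a_D, a_E) = 1/5
  [0, -1/15, 2/5, -1/15] . (a_B, a_C, a_D, a_E) = 2/15
  [-1/5, -7/15, -1/5, 14/15] . (a_B, a_C, a_D, a_E) = 0

Solving yields:
  a_B = 2590/3501
  a_C = 2549/3501
  a_D = 1967/3501
  a_E = 2251/3501

Starting state is E, so the absorption probability is a_E = 2251/3501.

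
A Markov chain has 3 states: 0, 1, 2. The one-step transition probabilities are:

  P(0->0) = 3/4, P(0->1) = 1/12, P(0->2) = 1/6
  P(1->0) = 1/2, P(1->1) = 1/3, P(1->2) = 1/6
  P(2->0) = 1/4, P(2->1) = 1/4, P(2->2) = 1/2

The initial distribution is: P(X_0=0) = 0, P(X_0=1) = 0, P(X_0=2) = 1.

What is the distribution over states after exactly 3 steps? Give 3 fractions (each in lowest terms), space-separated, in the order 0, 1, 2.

Propagating the distribution step by step (d_{t+1} = d_t * P):
d_0 = (0=0, 1=0, 2=1)
  d_1[0] = 0*3/4 + 0*1/2 + 1*1/4 = 1/4
  d_1[1] = 0*1/12 + 0*1/3 + 1*1/4 = 1/4
  d_1[2] = 0*1/6 + 0*1/6 + 1*1/2 = 1/2
d_1 = (0=1/4, 1=1/4, 2=1/2)
  d_2[0] = 1/4*3/4 + 1/4*1/2 + 1/2*1/4 = 7/16
  d_2[1] = 1/4*1/12 + 1/4*1/3 + 1/2*1/4 = 11/48
  d_2[2] = 1/4*1/6 + 1/4*1/6 + 1/2*1/2 = 1/3
d_2 = (0=7/16, 1=11/48, 2=1/3)
  d_3[0] = 7/16*3/4 + 11/48*1/2 + 1/3*1/4 = 101/192
  d_3[1] = 7/16*1/12 + 11/48*1/3 + 1/3*1/4 = 113/576
  d_3[2] = 7/16*1/6 + 11/48*1/6 + 1/3*1/2 = 5/18
d_3 = (0=101/192, 1=113/576, 2=5/18)

Answer: 101/192 113/576 5/18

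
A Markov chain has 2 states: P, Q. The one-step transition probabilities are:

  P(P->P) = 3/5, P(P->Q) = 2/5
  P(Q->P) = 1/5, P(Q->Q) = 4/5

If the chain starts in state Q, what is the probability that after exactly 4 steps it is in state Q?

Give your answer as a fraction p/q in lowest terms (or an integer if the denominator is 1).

Computing P^4 by repeated multiplication:
P^1 =
  P: [3/5, 2/5]
  Q: [1/5, 4/5]
P^2 =
  P: [11/25, 14/25]
  Q: [7/25, 18/25]
P^3 =
  P: [47/125, 78/125]
  Q: [39/125, 86/125]
P^4 =
  P: [219/625, 406/625]
  Q: [203/625, 422/625]

(P^4)[Q -> Q] = 422/625

Answer: 422/625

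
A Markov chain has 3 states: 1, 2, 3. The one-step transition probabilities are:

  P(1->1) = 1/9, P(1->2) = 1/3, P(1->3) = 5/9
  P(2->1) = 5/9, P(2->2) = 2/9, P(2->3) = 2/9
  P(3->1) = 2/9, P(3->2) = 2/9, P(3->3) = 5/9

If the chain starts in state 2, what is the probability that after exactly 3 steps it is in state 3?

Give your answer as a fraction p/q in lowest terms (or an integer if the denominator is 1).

Answer: 112/243

Derivation:
Computing P^3 by repeated multiplication:
P^1 =
  1: [1/9, 1/3, 5/9]
  2: [5/9, 2/9, 2/9]
  3: [2/9, 2/9, 5/9]
P^2 =
  1: [26/81, 19/81, 4/9]
  2: [19/81, 23/81, 13/27]
  3: [22/81, 20/81, 13/27]
P^3 =
  1: [193/729, 188/729, 116/243]
  2: [212/729, 181/729, 112/243]
  3: [200/729, 184/729, 115/243]

(P^3)[2 -> 3] = 112/243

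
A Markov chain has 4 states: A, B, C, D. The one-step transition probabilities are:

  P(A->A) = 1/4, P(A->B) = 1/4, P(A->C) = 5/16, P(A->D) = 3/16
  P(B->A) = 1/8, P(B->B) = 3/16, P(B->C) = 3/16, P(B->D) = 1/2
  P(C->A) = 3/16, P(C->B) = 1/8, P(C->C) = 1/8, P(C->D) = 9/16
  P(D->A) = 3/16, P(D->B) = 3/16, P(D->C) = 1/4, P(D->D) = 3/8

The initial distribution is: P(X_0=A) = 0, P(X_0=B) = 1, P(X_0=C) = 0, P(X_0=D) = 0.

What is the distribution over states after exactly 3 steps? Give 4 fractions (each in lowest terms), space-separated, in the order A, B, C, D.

Answer: 3/16 379/2048 455/2048 415/1024

Derivation:
Propagating the distribution step by step (d_{t+1} = d_t * P):
d_0 = (A=0, B=1, C=0, D=0)
  d_1[A] = 0*1/4 + 1*1/8 + 0*3/16 + 0*3/16 = 1/8
  d_1[B] = 0*1/4 + 1*3/16 + 0*1/8 + 0*3/16 = 3/16
  d_1[C] = 0*5/16 + 1*3/16 + 0*1/8 + 0*1/4 = 3/16
  d_1[D] = 0*3/16 + 1*1/2 + 0*9/16 + 0*3/8 = 1/2
d_1 = (A=1/8, B=3/16, C=3/16, D=1/2)
  d_2[A] = 1/8*1/4 + 3/16*1/8 + 3/16*3/16 + 1/2*3/16 = 47/256
  d_2[B] = 1/8*1/4 + 3/16*3/16 + 3/16*1/8 + 1/2*3/16 = 47/256
  d_2[C] = 1/8*5/16 + 3/16*3/16 + 3/16*1/8 + 1/2*1/4 = 57/256
  d_2[D] = 1/8*3/16 + 3/16*1/2 + 3/16*9/16 + 1/2*3/8 = 105/256
d_2 = (A=47/256, B=47/256, C=57/256, D=105/256)
  d_3[A] = 47/256*1/4 + 47/256*1/8 + 57/256*3/16 + 105/256*3/16 = 3/16
  d_3[B] = 47/256*1/4 + 47/256*3/16 + 57/256*1/8 + 105/256*3/16 = 379/2048
  d_3[C] = 47/256*5/16 + 47/256*3/16 + 57/256*1/8 + 105/256*1/4 = 455/2048
  d_3[D] = 47/256*3/16 + 47/256*1/2 + 57/256*9/16 + 105/256*3/8 = 415/1024
d_3 = (A=3/16, B=379/2048, C=455/2048, D=415/1024)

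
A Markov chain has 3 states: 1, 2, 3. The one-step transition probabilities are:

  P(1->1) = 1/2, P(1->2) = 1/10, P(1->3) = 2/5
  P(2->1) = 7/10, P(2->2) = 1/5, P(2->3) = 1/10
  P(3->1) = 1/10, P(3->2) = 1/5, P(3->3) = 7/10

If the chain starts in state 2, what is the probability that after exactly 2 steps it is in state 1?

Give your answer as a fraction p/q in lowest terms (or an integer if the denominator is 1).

Computing P^2 by repeated multiplication:
P^1 =
  1: [1/2, 1/10, 2/5]
  2: [7/10, 1/5, 1/10]
  3: [1/10, 1/5, 7/10]
P^2 =
  1: [9/25, 3/20, 49/100]
  2: [1/2, 13/100, 37/100]
  3: [13/50, 19/100, 11/20]

(P^2)[2 -> 1] = 1/2

Answer: 1/2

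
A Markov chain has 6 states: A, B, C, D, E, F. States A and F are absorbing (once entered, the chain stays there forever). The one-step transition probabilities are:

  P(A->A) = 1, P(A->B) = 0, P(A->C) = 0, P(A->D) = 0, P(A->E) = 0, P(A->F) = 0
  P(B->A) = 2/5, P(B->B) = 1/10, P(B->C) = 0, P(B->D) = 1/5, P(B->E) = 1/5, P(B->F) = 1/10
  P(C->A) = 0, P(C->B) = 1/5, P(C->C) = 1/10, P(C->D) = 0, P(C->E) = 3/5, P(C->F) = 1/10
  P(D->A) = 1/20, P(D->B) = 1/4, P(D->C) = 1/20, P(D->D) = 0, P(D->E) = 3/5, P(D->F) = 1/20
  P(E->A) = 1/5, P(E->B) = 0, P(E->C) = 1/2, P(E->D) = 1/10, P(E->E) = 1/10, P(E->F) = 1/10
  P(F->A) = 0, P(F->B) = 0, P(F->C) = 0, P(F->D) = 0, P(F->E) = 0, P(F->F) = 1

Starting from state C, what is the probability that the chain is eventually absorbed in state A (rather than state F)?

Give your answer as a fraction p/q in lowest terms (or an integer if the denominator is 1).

Answer: 1927/3437

Derivation:
Let a_i = P(absorbed in A | start in state i).
Boundary conditions: a_A = 1, a_F = 0.
For each transient state i, a_i = sum_j P(i->j) * a_j:
  a_B = 2/5*a_A + 1/10*a_B + 0*a_C + 1/5*a_D + 1/5*a_E + 1/10*a_F
  a_C = 0*a_A + 1/5*a_B + 1/10*a_C + 0*a_D + 3/5*a_E + 1/10*a_F
  a_D = 1/20*a_A + 1/4*a_B + 1/20*a_C + 0*a_D + 3/5*a_E + 1/20*a_F
  a_E = 1/5*a_A + 0*a_B + 1/2*a_C + 1/10*a_D + 1/10*a_E + 1/10*a_F

Substituting a_A = 1 and a_F = 0, rearrange to (I - Q) a = r where r[i] = P(i -> A):
  [9/10, 0, -1/5, -1/5] . (a_B, a_C, a_D, a_E) = 2/5
  [-1/5, 9/10, 0, -3/5] . (a_B, a_C, a_D, a_E) = 0
  [-1/4, -1/20, 1, -3/5] . (a_B, a_C, a_D, a_E) = 1/20
  [0, -1/2, -1/10, 9/10] . (a_B, a_C, a_D, a_E) = 1/5

Solving yields:
  a_B = 2460/3437
  a_C = 1927/3437
  a_D = 4251/6874
  a_E = 4141/6874

Starting state is C, so the absorption probability is a_C = 1927/3437.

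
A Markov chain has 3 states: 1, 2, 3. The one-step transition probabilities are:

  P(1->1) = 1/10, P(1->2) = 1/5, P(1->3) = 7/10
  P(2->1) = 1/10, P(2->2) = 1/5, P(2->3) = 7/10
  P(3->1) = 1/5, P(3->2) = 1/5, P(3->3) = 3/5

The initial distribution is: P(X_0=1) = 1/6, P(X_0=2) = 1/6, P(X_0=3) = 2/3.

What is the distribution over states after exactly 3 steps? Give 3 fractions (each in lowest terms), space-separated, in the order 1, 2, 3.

Answer: 491/3000 1/5 1909/3000

Derivation:
Propagating the distribution step by step (d_{t+1} = d_t * P):
d_0 = (1=1/6, 2=1/6, 3=2/3)
  d_1[1] = 1/6*1/10 + 1/6*1/10 + 2/3*1/5 = 1/6
  d_1[2] = 1/6*1/5 + 1/6*1/5 + 2/3*1/5 = 1/5
  d_1[3] = 1/6*7/10 + 1/6*7/10 + 2/3*3/5 = 19/30
d_1 = (1=1/6, 2=1/5, 3=19/30)
  d_2[1] = 1/6*1/10 + 1/5*1/10 + 19/30*1/5 = 49/300
  d_2[2] = 1/6*1/5 + 1/5*1/5 + 19/30*1/5 = 1/5
  d_2[3] = 1/6*7/10 + 1/5*7/10 + 19/30*3/5 = 191/300
d_2 = (1=49/300, 2=1/5, 3=191/300)
  d_3[1] = 49/300*1/10 + 1/5*1/10 + 191/300*1/5 = 491/3000
  d_3[2] = 49/300*1/5 + 1/5*1/5 + 191/300*1/5 = 1/5
  d_3[3] = 49/300*7/10 + 1/5*7/10 + 191/300*3/5 = 1909/3000
d_3 = (1=491/3000, 2=1/5, 3=1909/3000)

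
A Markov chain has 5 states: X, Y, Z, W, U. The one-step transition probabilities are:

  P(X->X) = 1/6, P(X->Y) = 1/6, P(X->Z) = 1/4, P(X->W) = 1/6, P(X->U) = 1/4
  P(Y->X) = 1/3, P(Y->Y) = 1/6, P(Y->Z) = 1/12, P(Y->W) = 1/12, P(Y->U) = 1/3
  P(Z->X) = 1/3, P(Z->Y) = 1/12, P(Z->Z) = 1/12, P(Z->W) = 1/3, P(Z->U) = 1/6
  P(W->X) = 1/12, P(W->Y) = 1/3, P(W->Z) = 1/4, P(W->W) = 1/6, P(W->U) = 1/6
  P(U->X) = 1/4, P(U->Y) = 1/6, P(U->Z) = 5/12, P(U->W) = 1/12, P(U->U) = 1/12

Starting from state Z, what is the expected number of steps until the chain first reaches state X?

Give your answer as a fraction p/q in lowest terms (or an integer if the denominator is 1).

Let h_i = expected steps to first reach X from state i.
Boundary: h_X = 0.
First-step equations for the other states:
  h_Y = 1 + 1/3*h_X + 1/6*h_Y + 1/12*h_Z + 1/12*h_W + 1/3*h_U
  h_Z = 1 + 1/3*h_X + 1/12*h_Y + 1/12*h_Z + 1/3*h_W + 1/6*h_U
  h_W = 1 + 1/12*h_X + 1/3*h_Y + 1/4*h_Z + 1/6*h_W + 1/6*h_U
  h_U = 1 + 1/4*h_X + 1/6*h_Y + 5/12*h_Z + 1/12*h_W + 1/12*h_U

Substituting h_X = 0 and rearranging gives the linear system (I - Q) h = 1:
  [5/6, -1/12, -1/12, -1/3] . (h_Y, h_Z, h_W, h_U) = 1
  [-1/12, 11/12, -1/3, -1/6] . (h_Y, h_Z, h_W, h_U) = 1
  [-1/3, -1/4, 5/6, -1/6] . (h_Y, h_Z, h_W, h_U) = 1
  [-1/6, -5/12, -1/12, 11/12] . (h_Y, h_Z, h_W, h_U) = 1

Solving yields:
  h_Y = 8008/2239
  h_Z = 8436/2239
  h_W = 10152/2239
  h_U = 8656/2239

Starting state is Z, so the expected hitting time is h_Z = 8436/2239.

Answer: 8436/2239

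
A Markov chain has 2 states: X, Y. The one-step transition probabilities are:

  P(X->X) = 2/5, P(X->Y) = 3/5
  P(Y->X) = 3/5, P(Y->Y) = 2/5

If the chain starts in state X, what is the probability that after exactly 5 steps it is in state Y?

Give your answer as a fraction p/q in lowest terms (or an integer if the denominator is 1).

Computing P^5 by repeated multiplication:
P^1 =
  X: [2/5, 3/5]
  Y: [3/5, 2/5]
P^2 =
  X: [13/25, 12/25]
  Y: [12/25, 13/25]
P^3 =
  X: [62/125, 63/125]
  Y: [63/125, 62/125]
P^4 =
  X: [313/625, 312/625]
  Y: [312/625, 313/625]
P^5 =
  X: [1562/3125, 1563/3125]
  Y: [1563/3125, 1562/3125]

(P^5)[X -> Y] = 1563/3125

Answer: 1563/3125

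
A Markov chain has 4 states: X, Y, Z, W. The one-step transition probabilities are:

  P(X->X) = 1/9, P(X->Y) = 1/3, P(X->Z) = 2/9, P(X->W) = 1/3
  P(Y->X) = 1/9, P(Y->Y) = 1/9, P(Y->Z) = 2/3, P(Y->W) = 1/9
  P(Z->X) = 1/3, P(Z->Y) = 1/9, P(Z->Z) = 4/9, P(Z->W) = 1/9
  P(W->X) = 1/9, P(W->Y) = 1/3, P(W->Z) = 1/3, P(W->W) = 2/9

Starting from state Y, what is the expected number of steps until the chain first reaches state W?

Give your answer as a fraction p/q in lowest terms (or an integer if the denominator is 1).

Answer: 107/17

Derivation:
Let h_i = expected steps to first reach W from state i.
Boundary: h_W = 0.
First-step equations for the other states:
  h_X = 1 + 1/9*h_X + 1/3*h_Y + 2/9*h_Z + 1/3*h_W
  h_Y = 1 + 1/9*h_X + 1/9*h_Y + 2/3*h_Z + 1/9*h_W
  h_Z = 1 + 1/3*h_X + 1/9*h_Y + 4/9*h_Z + 1/9*h_W

Substituting h_W = 0 and rearranging gives the linear system (I - Q) h = 1:
  [8/9, -1/3, -2/9] . (h_X, h_Y, h_Z) = 1
  [-1/9, 8/9, -2/3] . (h_X, h_Y, h_Z) = 1
  [-1/3, -1/9, 5/9] . (h_X, h_Y, h_Z) = 1

Solving yields:
  h_X = 5
  h_Y = 107/17
  h_Z = 103/17

Starting state is Y, so the expected hitting time is h_Y = 107/17.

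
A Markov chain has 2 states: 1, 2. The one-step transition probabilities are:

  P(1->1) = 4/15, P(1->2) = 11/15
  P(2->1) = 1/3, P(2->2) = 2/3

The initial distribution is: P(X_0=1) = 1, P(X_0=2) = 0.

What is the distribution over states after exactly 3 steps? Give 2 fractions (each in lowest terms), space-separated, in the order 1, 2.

Answer: 1054/3375 2321/3375

Derivation:
Propagating the distribution step by step (d_{t+1} = d_t * P):
d_0 = (1=1, 2=0)
  d_1[1] = 1*4/15 + 0*1/3 = 4/15
  d_1[2] = 1*11/15 + 0*2/3 = 11/15
d_1 = (1=4/15, 2=11/15)
  d_2[1] = 4/15*4/15 + 11/15*1/3 = 71/225
  d_2[2] = 4/15*11/15 + 11/15*2/3 = 154/225
d_2 = (1=71/225, 2=154/225)
  d_3[1] = 71/225*4/15 + 154/225*1/3 = 1054/3375
  d_3[2] = 71/225*11/15 + 154/225*2/3 = 2321/3375
d_3 = (1=1054/3375, 2=2321/3375)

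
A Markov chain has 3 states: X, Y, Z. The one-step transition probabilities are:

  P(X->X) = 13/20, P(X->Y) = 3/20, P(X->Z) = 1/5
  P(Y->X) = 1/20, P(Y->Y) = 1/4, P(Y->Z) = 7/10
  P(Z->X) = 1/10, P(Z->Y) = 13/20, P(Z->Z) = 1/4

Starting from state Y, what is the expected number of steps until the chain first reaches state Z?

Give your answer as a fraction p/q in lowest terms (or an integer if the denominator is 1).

Let h_i = expected steps to first reach Z from state i.
Boundary: h_Z = 0.
First-step equations for the other states:
  h_X = 1 + 13/20*h_X + 3/20*h_Y + 1/5*h_Z
  h_Y = 1 + 1/20*h_X + 1/4*h_Y + 7/10*h_Z

Substituting h_Z = 0 and rearranging gives the linear system (I - Q) h = 1:
  [7/20, -3/20] . (h_X, h_Y) = 1
  [-1/20, 3/4] . (h_X, h_Y) = 1

Solving yields:
  h_X = 60/17
  h_Y = 80/51

Starting state is Y, so the expected hitting time is h_Y = 80/51.

Answer: 80/51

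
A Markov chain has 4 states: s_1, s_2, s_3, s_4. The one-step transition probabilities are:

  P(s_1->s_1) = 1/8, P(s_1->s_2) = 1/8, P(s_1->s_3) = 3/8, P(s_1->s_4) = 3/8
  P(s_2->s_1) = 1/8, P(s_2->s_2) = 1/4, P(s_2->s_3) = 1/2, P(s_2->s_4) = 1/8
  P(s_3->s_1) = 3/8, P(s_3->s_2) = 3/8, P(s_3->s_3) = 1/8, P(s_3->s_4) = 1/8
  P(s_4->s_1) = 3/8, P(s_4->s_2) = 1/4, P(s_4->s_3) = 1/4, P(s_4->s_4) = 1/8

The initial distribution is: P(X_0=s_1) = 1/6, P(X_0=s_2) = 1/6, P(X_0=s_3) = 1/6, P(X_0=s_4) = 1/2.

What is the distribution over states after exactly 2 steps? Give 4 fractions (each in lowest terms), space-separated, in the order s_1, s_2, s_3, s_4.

Propagating the distribution step by step (d_{t+1} = d_t * P):
d_0 = (s_1=1/6, s_2=1/6, s_3=1/6, s_4=1/2)
  d_1[s_1] = 1/6*1/8 + 1/6*1/8 + 1/6*3/8 + 1/2*3/8 = 7/24
  d_1[s_2] = 1/6*1/8 + 1/6*1/4 + 1/6*3/8 + 1/2*1/4 = 1/4
  d_1[s_3] = 1/6*3/8 + 1/6*1/2 + 1/6*1/8 + 1/2*1/4 = 7/24
  d_1[s_4] = 1/6*3/8 + 1/6*1/8 + 1/6*1/8 + 1/2*1/8 = 1/6
d_1 = (s_1=7/24, s_2=1/4, s_3=7/24, s_4=1/6)
  d_2[s_1] = 7/24*1/8 + 1/4*1/8 + 7/24*3/8 + 1/6*3/8 = 23/96
  d_2[s_2] = 7/24*1/8 + 1/4*1/4 + 7/24*3/8 + 1/6*1/4 = 1/4
  d_2[s_3] = 7/24*3/8 + 1/4*1/2 + 7/24*1/8 + 1/6*1/4 = 5/16
  d_2[s_4] = 7/24*3/8 + 1/4*1/8 + 7/24*1/8 + 1/6*1/8 = 19/96
d_2 = (s_1=23/96, s_2=1/4, s_3=5/16, s_4=19/96)

Answer: 23/96 1/4 5/16 19/96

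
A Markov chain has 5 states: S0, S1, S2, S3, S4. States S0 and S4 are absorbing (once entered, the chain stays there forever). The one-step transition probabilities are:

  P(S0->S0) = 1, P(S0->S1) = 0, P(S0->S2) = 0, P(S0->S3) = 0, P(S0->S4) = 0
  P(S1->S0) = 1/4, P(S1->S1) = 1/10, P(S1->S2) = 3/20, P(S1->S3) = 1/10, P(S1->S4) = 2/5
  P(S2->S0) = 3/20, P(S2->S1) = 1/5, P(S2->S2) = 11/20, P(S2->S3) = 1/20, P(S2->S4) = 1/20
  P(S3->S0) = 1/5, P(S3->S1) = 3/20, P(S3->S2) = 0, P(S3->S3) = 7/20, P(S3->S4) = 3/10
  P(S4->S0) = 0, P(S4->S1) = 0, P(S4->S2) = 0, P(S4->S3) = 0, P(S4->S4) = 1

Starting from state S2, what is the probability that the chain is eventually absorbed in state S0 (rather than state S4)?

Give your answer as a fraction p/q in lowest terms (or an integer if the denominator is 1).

Answer: 1063/1887

Derivation:
Let a_i = P(absorbed in S0 | start in state i).
Boundary conditions: a_S0 = 1, a_S4 = 0.
For each transient state i, a_i = sum_j P(i->j) * a_j:
  a_S1 = 1/4*a_S0 + 1/10*a_S1 + 3/20*a_S2 + 1/10*a_S3 + 2/5*a_S4
  a_S2 = 3/20*a_S0 + 1/5*a_S1 + 11/20*a_S2 + 1/20*a_S3 + 1/20*a_S4
  a_S3 = 1/5*a_S0 + 3/20*a_S1 + 0*a_S2 + 7/20*a_S3 + 3/10*a_S4

Substituting a_S0 = 1 and a_S4 = 0, rearrange to (I - Q) a = r where r[i] = P(i -> S0):
  [9/10, -3/20, -1/10] . (a_S1, a_S2, a_S3) = 1/4
  [-1/5, 9/20, -1/20] . (a_S1, a_S2, a_S3) = 3/20
  [-3/20, 0, 13/20] . (a_S1, a_S2, a_S3) = 1/5

Solving yields:
  a_S1 = 262/629
  a_S2 = 1063/1887
  a_S3 = 254/629

Starting state is S2, so the absorption probability is a_S2 = 1063/1887.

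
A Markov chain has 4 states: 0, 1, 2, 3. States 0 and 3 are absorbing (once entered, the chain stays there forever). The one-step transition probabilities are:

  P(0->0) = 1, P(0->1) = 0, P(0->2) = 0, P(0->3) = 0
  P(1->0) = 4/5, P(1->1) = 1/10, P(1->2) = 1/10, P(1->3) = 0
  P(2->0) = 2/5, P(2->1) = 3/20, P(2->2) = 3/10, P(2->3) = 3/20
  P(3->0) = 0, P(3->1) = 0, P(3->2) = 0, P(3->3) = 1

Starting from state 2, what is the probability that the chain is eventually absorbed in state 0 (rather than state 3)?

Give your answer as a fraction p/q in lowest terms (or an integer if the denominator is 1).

Answer: 32/41

Derivation:
Let a_i = P(absorbed in 0 | start in state i).
Boundary conditions: a_0 = 1, a_3 = 0.
For each transient state i, a_i = sum_j P(i->j) * a_j:
  a_1 = 4/5*a_0 + 1/10*a_1 + 1/10*a_2 + 0*a_3
  a_2 = 2/5*a_0 + 3/20*a_1 + 3/10*a_2 + 3/20*a_3

Substituting a_0 = 1 and a_3 = 0, rearrange to (I - Q) a = r where r[i] = P(i -> 0):
  [9/10, -1/10] . (a_1, a_2) = 4/5
  [-3/20, 7/10] . (a_1, a_2) = 2/5

Solving yields:
  a_1 = 40/41
  a_2 = 32/41

Starting state is 2, so the absorption probability is a_2 = 32/41.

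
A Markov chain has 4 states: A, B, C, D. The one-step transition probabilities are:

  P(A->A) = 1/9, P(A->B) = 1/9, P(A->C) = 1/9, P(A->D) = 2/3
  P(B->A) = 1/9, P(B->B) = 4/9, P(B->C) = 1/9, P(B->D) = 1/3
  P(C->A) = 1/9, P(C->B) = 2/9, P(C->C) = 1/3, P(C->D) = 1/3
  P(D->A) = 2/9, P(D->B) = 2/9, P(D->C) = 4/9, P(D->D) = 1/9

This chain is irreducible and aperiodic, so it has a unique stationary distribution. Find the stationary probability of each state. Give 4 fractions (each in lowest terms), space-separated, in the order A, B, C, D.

Answer: 7/48 89/336 31/112 5/16

Derivation:
The stationary distribution satisfies pi = pi * P, i.e.:
  pi_A = 1/9*pi_A + 1/9*pi_B + 1/9*pi_C + 2/9*pi_D
  pi_B = 1/9*pi_A + 4/9*pi_B + 2/9*pi_C + 2/9*pi_D
  pi_C = 1/9*pi_A + 1/9*pi_B + 1/3*pi_C + 4/9*pi_D
  pi_D = 2/3*pi_A + 1/3*pi_B + 1/3*pi_C + 1/9*pi_D
with normalization: pi_A + pi_B + pi_C + pi_D = 1.

Using the first 3 balance equations plus normalization, the linear system A*pi = b is:
  [-8/9, 1/9, 1/9, 2/9] . pi = 0
  [1/9, -5/9, 2/9, 2/9] . pi = 0
  [1/9, 1/9, -2/3, 4/9] . pi = 0
  [1, 1, 1, 1] . pi = 1

Solving yields:
  pi_A = 7/48
  pi_B = 89/336
  pi_C = 31/112
  pi_D = 5/16

Verification (pi * P):
  7/48*1/9 + 89/336*1/9 + 31/112*1/9 + 5/16*2/9 = 7/48 = pi_A  (ok)
  7/48*1/9 + 89/336*4/9 + 31/112*2/9 + 5/16*2/9 = 89/336 = pi_B  (ok)
  7/48*1/9 + 89/336*1/9 + 31/112*1/3 + 5/16*4/9 = 31/112 = pi_C  (ok)
  7/48*2/3 + 89/336*1/3 + 31/112*1/3 + 5/16*1/9 = 5/16 = pi_D  (ok)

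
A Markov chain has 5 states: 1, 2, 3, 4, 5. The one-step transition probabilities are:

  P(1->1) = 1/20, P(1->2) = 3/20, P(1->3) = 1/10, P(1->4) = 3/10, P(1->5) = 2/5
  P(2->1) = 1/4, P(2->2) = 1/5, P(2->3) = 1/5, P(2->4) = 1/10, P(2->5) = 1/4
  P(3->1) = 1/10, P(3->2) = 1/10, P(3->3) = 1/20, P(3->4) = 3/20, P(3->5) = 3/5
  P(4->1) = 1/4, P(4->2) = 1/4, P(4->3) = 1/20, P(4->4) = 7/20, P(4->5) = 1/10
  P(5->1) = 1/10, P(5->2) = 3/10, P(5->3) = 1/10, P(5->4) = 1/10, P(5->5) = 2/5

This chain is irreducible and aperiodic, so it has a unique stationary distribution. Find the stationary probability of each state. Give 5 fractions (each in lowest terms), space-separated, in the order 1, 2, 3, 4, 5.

Answer: 621/4055 8174/36495 1313/12165 6619/36495 4058/12165

Derivation:
The stationary distribution satisfies pi = pi * P, i.e.:
  pi_1 = 1/20*pi_1 + 1/4*pi_2 + 1/10*pi_3 + 1/4*pi_4 + 1/10*pi_5
  pi_2 = 3/20*pi_1 + 1/5*pi_2 + 1/10*pi_3 + 1/4*pi_4 + 3/10*pi_5
  pi_3 = 1/10*pi_1 + 1/5*pi_2 + 1/20*pi_3 + 1/20*pi_4 + 1/10*pi_5
  pi_4 = 3/10*pi_1 + 1/10*pi_2 + 3/20*pi_3 + 7/20*pi_4 + 1/10*pi_5
  pi_5 = 2/5*pi_1 + 1/4*pi_2 + 3/5*pi_3 + 1/10*pi_4 + 2/5*pi_5
with normalization: pi_1 + pi_2 + pi_3 + pi_4 + pi_5 = 1.

Using the first 4 balance equations plus normalization, the linear system A*pi = b is:
  [-19/20, 1/4, 1/10, 1/4, 1/10] . pi = 0
  [3/20, -4/5, 1/10, 1/4, 3/10] . pi = 0
  [1/10, 1/5, -19/20, 1/20, 1/10] . pi = 0
  [3/10, 1/10, 3/20, -13/20, 1/10] . pi = 0
  [1, 1, 1, 1, 1] . pi = 1

Solving yields:
  pi_1 = 621/4055
  pi_2 = 8174/36495
  pi_3 = 1313/12165
  pi_4 = 6619/36495
  pi_5 = 4058/12165

Verification (pi * P):
  621/4055*1/20 + 8174/36495*1/4 + 1313/12165*1/10 + 6619/36495*1/4 + 4058/12165*1/10 = 621/4055 = pi_1  (ok)
  621/4055*3/20 + 8174/36495*1/5 + 1313/12165*1/10 + 6619/36495*1/4 + 4058/12165*3/10 = 8174/36495 = pi_2  (ok)
  621/4055*1/10 + 8174/36495*1/5 + 1313/12165*1/20 + 6619/36495*1/20 + 4058/12165*1/10 = 1313/12165 = pi_3  (ok)
  621/4055*3/10 + 8174/36495*1/10 + 1313/12165*3/20 + 6619/36495*7/20 + 4058/12165*1/10 = 6619/36495 = pi_4  (ok)
  621/4055*2/5 + 8174/36495*1/4 + 1313/12165*3/5 + 6619/36495*1/10 + 4058/12165*2/5 = 4058/12165 = pi_5  (ok)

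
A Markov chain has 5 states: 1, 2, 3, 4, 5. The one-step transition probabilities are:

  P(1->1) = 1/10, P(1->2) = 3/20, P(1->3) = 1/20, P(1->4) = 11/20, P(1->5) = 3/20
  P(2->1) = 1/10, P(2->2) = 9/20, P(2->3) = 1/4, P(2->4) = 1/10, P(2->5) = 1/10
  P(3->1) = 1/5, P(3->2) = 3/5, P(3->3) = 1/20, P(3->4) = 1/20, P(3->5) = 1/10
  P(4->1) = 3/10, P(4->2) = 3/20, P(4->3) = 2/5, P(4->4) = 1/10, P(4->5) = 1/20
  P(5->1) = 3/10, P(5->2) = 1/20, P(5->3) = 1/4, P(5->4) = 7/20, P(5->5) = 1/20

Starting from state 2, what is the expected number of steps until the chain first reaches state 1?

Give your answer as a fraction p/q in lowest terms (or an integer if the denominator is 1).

Answer: 4665/758

Derivation:
Let h_i = expected steps to first reach 1 from state i.
Boundary: h_1 = 0.
First-step equations for the other states:
  h_2 = 1 + 1/10*h_1 + 9/20*h_2 + 1/4*h_3 + 1/10*h_4 + 1/10*h_5
  h_3 = 1 + 1/5*h_1 + 3/5*h_2 + 1/20*h_3 + 1/20*h_4 + 1/10*h_5
  h_4 = 1 + 3/10*h_1 + 3/20*h_2 + 2/5*h_3 + 1/10*h_4 + 1/20*h_5
  h_5 = 1 + 3/10*h_1 + 1/20*h_2 + 1/4*h_3 + 7/20*h_4 + 1/20*h_5

Substituting h_1 = 0 and rearranging gives the linear system (I - Q) h = 1:
  [11/20, -1/4, -1/10, -1/10] . (h_2, h_3, h_4, h_5) = 1
  [-3/5, 19/20, -1/20, -1/10] . (h_2, h_3, h_4, h_5) = 1
  [-3/20, -2/5, 9/10, -1/20] . (h_2, h_3, h_4, h_5) = 1
  [-1/20, -1/4, -7/20, 19/20] . (h_2, h_3, h_4, h_5) = 1

Solving yields:
  h_2 = 4665/758
  h_3 = 4315/758
  h_4 = 3735/758
  h_5 = 3555/758

Starting state is 2, so the expected hitting time is h_2 = 4665/758.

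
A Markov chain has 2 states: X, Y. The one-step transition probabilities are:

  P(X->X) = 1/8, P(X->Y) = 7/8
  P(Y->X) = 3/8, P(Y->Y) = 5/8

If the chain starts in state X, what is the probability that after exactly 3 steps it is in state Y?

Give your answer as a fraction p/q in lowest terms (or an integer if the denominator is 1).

Answer: 91/128

Derivation:
Computing P^3 by repeated multiplication:
P^1 =
  X: [1/8, 7/8]
  Y: [3/8, 5/8]
P^2 =
  X: [11/32, 21/32]
  Y: [9/32, 23/32]
P^3 =
  X: [37/128, 91/128]
  Y: [39/128, 89/128]

(P^3)[X -> Y] = 91/128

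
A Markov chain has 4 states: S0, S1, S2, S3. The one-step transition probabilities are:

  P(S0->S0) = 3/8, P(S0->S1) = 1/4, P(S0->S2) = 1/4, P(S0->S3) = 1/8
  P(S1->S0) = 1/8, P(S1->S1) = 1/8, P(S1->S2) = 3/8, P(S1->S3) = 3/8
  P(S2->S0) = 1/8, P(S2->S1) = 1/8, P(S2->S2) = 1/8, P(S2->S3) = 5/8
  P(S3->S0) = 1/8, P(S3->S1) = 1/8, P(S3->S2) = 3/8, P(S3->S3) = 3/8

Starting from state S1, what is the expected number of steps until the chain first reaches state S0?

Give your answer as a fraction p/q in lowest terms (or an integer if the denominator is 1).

Answer: 8

Derivation:
Let h_i = expected steps to first reach S0 from state i.
Boundary: h_S0 = 0.
First-step equations for the other states:
  h_S1 = 1 + 1/8*h_S0 + 1/8*h_S1 + 3/8*h_S2 + 3/8*h_S3
  h_S2 = 1 + 1/8*h_S0 + 1/8*h_S1 + 1/8*h_S2 + 5/8*h_S3
  h_S3 = 1 + 1/8*h_S0 + 1/8*h_S1 + 3/8*h_S2 + 3/8*h_S3

Substituting h_S0 = 0 and rearranging gives the linear system (I - Q) h = 1:
  [7/8, -3/8, -3/8] . (h_S1, h_S2, h_S3) = 1
  [-1/8, 7/8, -5/8] . (h_S1, h_S2, h_S3) = 1
  [-1/8, -3/8, 5/8] . (h_S1, h_S2, h_S3) = 1

Solving yields:
  h_S1 = 8
  h_S2 = 8
  h_S3 = 8

Starting state is S1, so the expected hitting time is h_S1 = 8.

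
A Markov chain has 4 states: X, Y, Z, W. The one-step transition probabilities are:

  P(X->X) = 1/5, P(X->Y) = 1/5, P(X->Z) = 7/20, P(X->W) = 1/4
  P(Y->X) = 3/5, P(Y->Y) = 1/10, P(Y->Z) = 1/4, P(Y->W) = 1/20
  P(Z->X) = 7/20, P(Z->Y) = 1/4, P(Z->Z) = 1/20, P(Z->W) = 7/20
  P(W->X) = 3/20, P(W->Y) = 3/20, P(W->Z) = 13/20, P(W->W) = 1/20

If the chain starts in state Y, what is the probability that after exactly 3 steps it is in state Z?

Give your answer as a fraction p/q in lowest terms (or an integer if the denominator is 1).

Answer: 639/2000

Derivation:
Computing P^3 by repeated multiplication:
P^1 =
  X: [1/5, 1/5, 7/20, 1/4]
  Y: [3/5, 1/10, 1/4, 1/20]
  Z: [7/20, 1/4, 1/20, 7/20]
  W: [3/20, 3/20, 13/20, 1/20]
P^2 =
  X: [8/25, 37/200, 3/10, 39/200]
  Y: [11/40, 1/5, 7/25, 49/200]
  Z: [29/100, 4/25, 83/200, 27/200]
  W: [71/200, 43/200, 31/200, 11/40]
P^3 =
  X: [1237/4000, 747/4000, 3/10, 51/250]
  Y: [1239/4000, 727/4000, 639/2000, 189/1000]
  Z: [639/2000, 99/500, 1/4, 93/400]
  W: [591/2000, 69/400, 729/2000, 67/400]

(P^3)[Y -> Z] = 639/2000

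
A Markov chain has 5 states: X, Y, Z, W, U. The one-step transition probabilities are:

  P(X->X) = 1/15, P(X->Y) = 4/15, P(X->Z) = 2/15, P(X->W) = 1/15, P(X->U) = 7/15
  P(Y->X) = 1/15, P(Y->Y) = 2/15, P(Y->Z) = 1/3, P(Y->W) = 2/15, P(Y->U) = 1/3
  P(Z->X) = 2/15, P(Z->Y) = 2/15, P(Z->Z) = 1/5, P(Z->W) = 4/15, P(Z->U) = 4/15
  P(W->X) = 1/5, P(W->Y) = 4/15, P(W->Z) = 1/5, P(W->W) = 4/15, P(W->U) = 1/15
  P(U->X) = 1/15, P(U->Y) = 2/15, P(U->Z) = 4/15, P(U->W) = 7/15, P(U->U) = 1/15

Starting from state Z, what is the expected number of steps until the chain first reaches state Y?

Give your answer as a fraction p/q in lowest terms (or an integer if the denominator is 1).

Answer: 117/22

Derivation:
Let h_i = expected steps to first reach Y from state i.
Boundary: h_Y = 0.
First-step equations for the other states:
  h_X = 1 + 1/15*h_X + 4/15*h_Y + 2/15*h_Z + 1/15*h_W + 7/15*h_U
  h_Z = 1 + 2/15*h_X + 2/15*h_Y + 1/5*h_Z + 4/15*h_W + 4/15*h_U
  h_W = 1 + 1/5*h_X + 4/15*h_Y + 1/5*h_Z + 4/15*h_W + 1/15*h_U
  h_U = 1 + 1/15*h_X + 2/15*h_Y + 4/15*h_Z + 7/15*h_W + 1/15*h_U

Substituting h_Y = 0 and rearranging gives the linear system (I - Q) h = 1:
  [14/15, -2/15, -1/15, -7/15] . (h_X, h_Z, h_W, h_U) = 1
  [-2/15, 4/5, -4/15, -4/15] . (h_X, h_Z, h_W, h_U) = 1
  [-1/5, -1/5, 11/15, -1/15] . (h_X, h_Z, h_W, h_U) = 1
  [-1/15, -4/15, -7/15, 14/15] . (h_X, h_Z, h_W, h_U) = 1

Solving yields:
  h_X = 105/22
  h_Z = 117/22
  h_W = 101/22
  h_U = 115/22

Starting state is Z, so the expected hitting time is h_Z = 117/22.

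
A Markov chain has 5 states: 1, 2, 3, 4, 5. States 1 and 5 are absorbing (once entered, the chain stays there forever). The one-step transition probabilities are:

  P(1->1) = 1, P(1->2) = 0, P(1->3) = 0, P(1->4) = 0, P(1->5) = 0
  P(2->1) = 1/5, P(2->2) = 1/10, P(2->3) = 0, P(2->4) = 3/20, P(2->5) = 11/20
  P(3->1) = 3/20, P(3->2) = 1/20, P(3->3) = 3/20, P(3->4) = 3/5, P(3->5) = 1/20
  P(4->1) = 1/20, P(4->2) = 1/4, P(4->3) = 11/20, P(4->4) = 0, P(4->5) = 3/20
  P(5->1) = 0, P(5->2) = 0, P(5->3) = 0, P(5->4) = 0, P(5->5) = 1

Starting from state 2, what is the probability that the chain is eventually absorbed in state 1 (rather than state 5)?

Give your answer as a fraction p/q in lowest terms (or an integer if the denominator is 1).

Answer: 491/1728

Derivation:
Let a_i = P(absorbed in 1 | start in state i).
Boundary conditions: a_1 = 1, a_5 = 0.
For each transient state i, a_i = sum_j P(i->j) * a_j:
  a_2 = 1/5*a_1 + 1/10*a_2 + 0*a_3 + 3/20*a_4 + 11/20*a_5
  a_3 = 3/20*a_1 + 1/20*a_2 + 3/20*a_3 + 3/5*a_4 + 1/20*a_5
  a_4 = 1/20*a_1 + 1/4*a_2 + 11/20*a_3 + 0*a_4 + 3/20*a_5

Substituting a_1 = 1 and a_5 = 0, rearrange to (I - Q) a = r where r[i] = P(i -> 1):
  [9/10, 0, -3/20] . (a_2, a_3, a_4) = 1/5
  [-1/20, 17/20, -3/5] . (a_2, a_3, a_4) = 3/20
  [-1/4, -11/20, 1] . (a_2, a_3, a_4) = 1/20

Solving yields:
  a_2 = 491/1728
  a_3 = 787/1728
  a_4 = 107/288

Starting state is 2, so the absorption probability is a_2 = 491/1728.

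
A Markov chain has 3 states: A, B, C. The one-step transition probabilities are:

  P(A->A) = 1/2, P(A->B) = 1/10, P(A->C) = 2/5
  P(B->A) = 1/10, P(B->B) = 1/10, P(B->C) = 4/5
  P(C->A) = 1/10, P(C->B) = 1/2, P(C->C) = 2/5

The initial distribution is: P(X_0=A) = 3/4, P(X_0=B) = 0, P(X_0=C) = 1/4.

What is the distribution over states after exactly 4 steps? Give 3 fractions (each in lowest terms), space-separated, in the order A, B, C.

Propagating the distribution step by step (d_{t+1} = d_t * P):
d_0 = (A=3/4, B=0, C=1/4)
  d_1[A] = 3/4*1/2 + 0*1/10 + 1/4*1/10 = 2/5
  d_1[B] = 3/4*1/10 + 0*1/10 + 1/4*1/2 = 1/5
  d_1[C] = 3/4*2/5 + 0*4/5 + 1/4*2/5 = 2/5
d_1 = (A=2/5, B=1/5, C=2/5)
  d_2[A] = 2/5*1/2 + 1/5*1/10 + 2/5*1/10 = 13/50
  d_2[B] = 2/5*1/10 + 1/5*1/10 + 2/5*1/2 = 13/50
  d_2[C] = 2/5*2/5 + 1/5*4/5 + 2/5*2/5 = 12/25
d_2 = (A=13/50, B=13/50, C=12/25)
  d_3[A] = 13/50*1/2 + 13/50*1/10 + 12/25*1/10 = 51/250
  d_3[B] = 13/50*1/10 + 13/50*1/10 + 12/25*1/2 = 73/250
  d_3[C] = 13/50*2/5 + 13/50*4/5 + 12/25*2/5 = 63/125
d_3 = (A=51/250, B=73/250, C=63/125)
  d_4[A] = 51/250*1/2 + 73/250*1/10 + 63/125*1/10 = 227/1250
  d_4[B] = 51/250*1/10 + 73/250*1/10 + 63/125*1/2 = 377/1250
  d_4[C] = 51/250*2/5 + 73/250*4/5 + 63/125*2/5 = 323/625
d_4 = (A=227/1250, B=377/1250, C=323/625)

Answer: 227/1250 377/1250 323/625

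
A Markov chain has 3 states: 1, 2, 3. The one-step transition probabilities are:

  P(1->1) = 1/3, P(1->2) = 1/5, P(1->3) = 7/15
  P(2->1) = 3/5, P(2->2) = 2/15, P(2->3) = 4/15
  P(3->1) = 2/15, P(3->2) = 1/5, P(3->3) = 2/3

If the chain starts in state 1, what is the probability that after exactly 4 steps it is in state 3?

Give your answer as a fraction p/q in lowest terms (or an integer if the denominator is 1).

Computing P^4 by repeated multiplication:
P^1 =
  1: [1/3, 1/5, 7/15]
  2: [3/5, 2/15, 4/15]
  3: [2/15, 1/5, 2/3]
P^2 =
  1: [22/75, 14/75, 13/25]
  2: [71/225, 43/225, 37/75]
  3: [19/75, 14/75, 14/25]
P^3 =
  1: [314/1125, 211/1125, 8/15]
  2: [964/3375, 632/3375, 593/1125]
  3: [61/225, 211/1125, 203/375]
P^4 =
  1: [4669/16875, 3164/16875, 3014/5625]
  2: [14066/50625, 9493/50625, 9022/16875]
  3: [4642/16875, 3164/16875, 3023/5625]

(P^4)[1 -> 3] = 3014/5625

Answer: 3014/5625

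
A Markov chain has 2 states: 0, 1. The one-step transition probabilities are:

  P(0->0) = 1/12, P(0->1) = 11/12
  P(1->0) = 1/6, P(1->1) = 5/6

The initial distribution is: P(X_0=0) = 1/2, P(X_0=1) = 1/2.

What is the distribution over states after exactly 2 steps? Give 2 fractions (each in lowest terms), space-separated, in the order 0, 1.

Propagating the distribution step by step (d_{t+1} = d_t * P):
d_0 = (0=1/2, 1=1/2)
  d_1[0] = 1/2*1/12 + 1/2*1/6 = 1/8
  d_1[1] = 1/2*11/12 + 1/2*5/6 = 7/8
d_1 = (0=1/8, 1=7/8)
  d_2[0] = 1/8*1/12 + 7/8*1/6 = 5/32
  d_2[1] = 1/8*11/12 + 7/8*5/6 = 27/32
d_2 = (0=5/32, 1=27/32)

Answer: 5/32 27/32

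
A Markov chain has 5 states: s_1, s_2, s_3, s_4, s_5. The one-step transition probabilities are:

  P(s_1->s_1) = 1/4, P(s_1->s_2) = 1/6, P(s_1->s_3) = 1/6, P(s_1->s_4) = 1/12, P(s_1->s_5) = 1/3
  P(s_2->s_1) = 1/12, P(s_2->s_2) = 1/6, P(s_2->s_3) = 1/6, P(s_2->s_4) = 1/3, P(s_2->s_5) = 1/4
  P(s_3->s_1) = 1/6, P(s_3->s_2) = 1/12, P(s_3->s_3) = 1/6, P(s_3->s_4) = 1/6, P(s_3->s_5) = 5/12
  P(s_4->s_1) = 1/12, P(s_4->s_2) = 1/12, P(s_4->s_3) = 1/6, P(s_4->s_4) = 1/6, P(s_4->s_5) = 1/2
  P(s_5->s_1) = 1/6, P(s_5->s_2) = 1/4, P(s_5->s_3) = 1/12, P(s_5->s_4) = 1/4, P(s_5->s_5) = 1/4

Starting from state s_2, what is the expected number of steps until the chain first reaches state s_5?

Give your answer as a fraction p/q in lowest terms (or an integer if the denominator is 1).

Let h_i = expected steps to first reach s_5 from state i.
Boundary: h_s_5 = 0.
First-step equations for the other states:
  h_s_1 = 1 + 1/4*h_s_1 + 1/6*h_s_2 + 1/6*h_s_3 + 1/12*h_s_4 + 1/3*h_s_5
  h_s_2 = 1 + 1/12*h_s_1 + 1/6*h_s_2 + 1/6*h_s_3 + 1/3*h_s_4 + 1/4*h_s_5
  h_s_3 = 1 + 1/6*h_s_1 + 1/12*h_s_2 + 1/6*h_s_3 + 1/6*h_s_4 + 5/12*h_s_5
  h_s_4 = 1 + 1/12*h_s_1 + 1/12*h_s_2 + 1/6*h_s_3 + 1/6*h_s_4 + 1/2*h_s_5

Substituting h_s_5 = 0 and rearranging gives the linear system (I - Q) h = 1:
  [3/4, -1/6, -1/6, -1/12] . (h_s_1, h_s_2, h_s_3, h_s_4) = 1
  [-1/12, 5/6, -1/6, -1/3] . (h_s_1, h_s_2, h_s_3, h_s_4) = 1
  [-1/6, -1/12, 5/6, -1/6] . (h_s_1, h_s_2, h_s_3, h_s_4) = 1
  [-1/12, -1/12, -1/6, 5/6] . (h_s_1, h_s_2, h_s_3, h_s_4) = 1

Solving yields:
  h_s_1 = 648/233
  h_s_2 = 672/233
  h_s_3 = 582/233
  h_s_4 = 528/233

Starting state is s_2, so the expected hitting time is h_s_2 = 672/233.

Answer: 672/233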